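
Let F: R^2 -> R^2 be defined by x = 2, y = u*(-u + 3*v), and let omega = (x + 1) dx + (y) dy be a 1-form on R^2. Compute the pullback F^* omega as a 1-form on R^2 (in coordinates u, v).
F^* omega = (u*(2*u^2 - 9*u*v + 9*v^2)) du + (3*u^2*(-u + 3*v)) dv

Using F^*(f dg) = (f ∘ F) d(g ∘ F), substitute each coordinate x_i by F_i(u, v) in f_i, and replace dx_i by d F_i = (∂F_i/∂u) du + (∂F_i/∂v) dv.
  For the x component: f_1(F) = 3; d F_1 = (0) du + (0) dv
  For the y component: f_2(F) = u*(-u + 3*v); d F_2 = (-2*u + 3*v) du + (3*u) dv
Combining and collecting du, dv coefficients:
  coeff of du: u*(2*u^2 - 9*u*v + 9*v^2)
  coeff of dv: 3*u^2*(-u + 3*v)
F^* omega = (u*(2*u^2 - 9*u*v + 9*v^2)) du + (3*u^2*(-u + 3*v)) dv.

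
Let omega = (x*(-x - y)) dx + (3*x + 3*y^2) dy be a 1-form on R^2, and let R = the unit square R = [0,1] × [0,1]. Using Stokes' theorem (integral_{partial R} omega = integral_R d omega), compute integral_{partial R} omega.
integral_(partial R) omega = 7/2

Stokes: integral_partial_R omega = integral_R d omega with d omega = (∂Q/∂x - ∂P/∂y) dx ∧ dy.
  ∂Q/∂x = 3
  ∂P/∂y = -x
  integrand = ∂Q/∂x - ∂P/∂y = x + 3.
Integrating over R: integral_0^1 integral_0^1 (x + 3) dx dy = 7/2.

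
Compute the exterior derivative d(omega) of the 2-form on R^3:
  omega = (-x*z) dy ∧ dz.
d(omega) = (-z) dx ∧ dy ∧ dz

For a 2-form omega = sum_{i<j} g_{ij} dx_i ∧ dx_j, the exterior derivative is
  d(omega) = sum_{i<j} d(g_{ij}) ∧ dx_i ∧ dx_j = sum_{i<j, k} (∂g_{ij}/∂x_k) dx_k ∧ dx_i ∧ dx_j.
Expand each term, using dx_k ∧ dx_i ∧ dx_j = sgn(permutation) dx_{(a)} ∧ dx_{(b)} ∧ dx_{(c)} with (a < b < c) sorted:
  d(-x*z) includes (∂/∂x)(-x*z) dx = (-z) dx, which multiplied by dy ∧ dz gives (-z) dx ∧ dy ∧ dz
Collecting like 3-forms: d(omega) = (-z) dx ∧ dy ∧ dz.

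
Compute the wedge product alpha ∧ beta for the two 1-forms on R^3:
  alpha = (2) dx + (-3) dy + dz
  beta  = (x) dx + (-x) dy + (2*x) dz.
alpha ∧ beta = (x) dx ∧ dy + (3*x) dx ∧ dz + (-5*x) dy ∧ dz

Distribute the wedge, using dx_i ∧ dx_j = -dx_j ∧ dx_i and dx_i ∧ dx_i = 0. For each pair (i, j) with i < j, the coefficient of dx_i ∧ dx_j in alpha ∧ beta is (alpha_i * beta_j - alpha_j * beta_i). Collecting: alpha ∧ beta = (x) dx ∧ dy + (3*x) dx ∧ dz + (-5*x) dy ∧ dz.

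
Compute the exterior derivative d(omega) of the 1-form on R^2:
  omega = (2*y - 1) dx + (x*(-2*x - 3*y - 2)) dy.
d(omega) = (-4*x - 3*y - 4) dx ∧ dy

For a 1-form omega = sum_i f_i dx_i, the exterior derivative is
  d(omega) = sum_{i < j} (∂f_j/∂x_i - ∂f_i/∂x_j) dx_i ∧ dx_j.
  coefficient of dx ∧ dy: ∂f_2/∂x - ∂f_1/∂y = ∂(x*(-2*x - 3*y - 2))/∂x - ∂(2*y - 1)/∂y = -4*x - 3*y - 4
Assembling: d(omega) = (-4*x - 3*y - 4) dx ∧ dy.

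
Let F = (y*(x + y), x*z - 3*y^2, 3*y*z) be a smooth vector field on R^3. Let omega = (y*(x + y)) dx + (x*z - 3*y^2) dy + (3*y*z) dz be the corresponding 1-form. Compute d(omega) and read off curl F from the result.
d(omega) = (-x + 3*z) dy ∧ dz + (0) dz ∧ dx + (-x - 2*y + z) dx ∧ dy; curl F = (-x + 3*z, 0, -x - 2*y + z)

d omega = sum_{i<j} (∂f_j/∂x_i - ∂f_i/∂x_j) dx_i ∧ dx_j. Under the identification (dy ∧ dz, dz ∧ dx, dx ∧ dy) ↔ (e_x, e_y, e_z), the coefficients are exactly the components of curl F. Compute:
  ∂R/∂y - ∂Q/∂z = (3*z) - (x) = -x + 3*z
  ∂P/∂z - ∂R/∂x = (0) - (0) = 0
  ∂Q/∂x - ∂P/∂y = (z) - (x + 2*y) = -x - 2*y + z.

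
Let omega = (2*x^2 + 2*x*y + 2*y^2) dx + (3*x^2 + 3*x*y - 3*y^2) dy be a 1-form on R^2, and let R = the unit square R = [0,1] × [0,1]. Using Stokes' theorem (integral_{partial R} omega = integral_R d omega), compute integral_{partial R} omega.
integral_(partial R) omega = 3/2

Stokes: integral_partial_R omega = integral_R d omega with d omega = (∂Q/∂x - ∂P/∂y) dx ∧ dy.
  ∂Q/∂x = 6*x + 3*y
  ∂P/∂y = 2*x + 4*y
  integrand = ∂Q/∂x - ∂P/∂y = 4*x - y.
Integrating over R: integral_0^1 integral_0^1 (4*x - y) dx dy = 3/2.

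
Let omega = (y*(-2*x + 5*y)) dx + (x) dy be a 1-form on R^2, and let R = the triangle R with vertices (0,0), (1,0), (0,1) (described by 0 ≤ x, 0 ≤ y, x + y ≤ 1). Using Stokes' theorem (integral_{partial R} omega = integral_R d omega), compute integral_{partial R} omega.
integral_(partial R) omega = -5/6

Stokes: integral_partial_R omega = integral_R d omega with d omega = (∂Q/∂x - ∂P/∂y) dx ∧ dy.
  ∂Q/∂x = 1
  ∂P/∂y = -2*x + 10*y
  integrand = ∂Q/∂x - ∂P/∂y = 2*x - 10*y + 1.
Integrating over R: integral_0^1 integral_0^{1-x} (2*x - 10*y + 1) dy dx = -5/6.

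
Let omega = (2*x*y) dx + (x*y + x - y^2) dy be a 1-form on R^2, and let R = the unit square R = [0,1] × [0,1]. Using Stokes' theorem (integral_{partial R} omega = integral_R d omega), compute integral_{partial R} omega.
integral_(partial R) omega = 1/2

Stokes: integral_partial_R omega = integral_R d omega with d omega = (∂Q/∂x - ∂P/∂y) dx ∧ dy.
  ∂Q/∂x = y + 1
  ∂P/∂y = 2*x
  integrand = ∂Q/∂x - ∂P/∂y = -2*x + y + 1.
Integrating over R: integral_0^1 integral_0^1 (-2*x + y + 1) dx dy = 1/2.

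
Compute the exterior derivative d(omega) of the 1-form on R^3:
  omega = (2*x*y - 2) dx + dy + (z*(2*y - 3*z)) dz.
d(omega) = (-2*x) dx ∧ dy + (2*z) dy ∧ dz

For a 1-form omega = sum_i f_i dx_i, the exterior derivative is
  d(omega) = sum_{i < j} (∂f_j/∂x_i - ∂f_i/∂x_j) dx_i ∧ dx_j.
  coefficient of dx ∧ dy: ∂f_2/∂x - ∂f_1/∂y = ∂(1)/∂x - ∂(2*x*y - 2)/∂y = -2*x
  coefficient of dy ∧ dz: ∂f_3/∂y - ∂f_2/∂z = ∂(z*(2*y - 3*z))/∂y - ∂(1)/∂z = 2*z
Assembling: d(omega) = (-2*x) dx ∧ dy + (2*z) dy ∧ dz.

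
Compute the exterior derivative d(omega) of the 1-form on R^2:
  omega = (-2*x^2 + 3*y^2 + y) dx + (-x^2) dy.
d(omega) = (-2*x - 6*y - 1) dx ∧ dy

For a 1-form omega = sum_i f_i dx_i, the exterior derivative is
  d(omega) = sum_{i < j} (∂f_j/∂x_i - ∂f_i/∂x_j) dx_i ∧ dx_j.
  coefficient of dx ∧ dy: ∂f_2/∂x - ∂f_1/∂y = ∂(-x^2)/∂x - ∂(-2*x^2 + 3*y^2 + y)/∂y = -2*x - 6*y - 1
Assembling: d(omega) = (-2*x - 6*y - 1) dx ∧ dy.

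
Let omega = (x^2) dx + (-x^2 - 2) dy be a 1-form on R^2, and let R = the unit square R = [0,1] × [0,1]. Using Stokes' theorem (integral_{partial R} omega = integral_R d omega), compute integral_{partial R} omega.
integral_(partial R) omega = -1

Stokes: integral_partial_R omega = integral_R d omega with d omega = (∂Q/∂x - ∂P/∂y) dx ∧ dy.
  ∂Q/∂x = -2*x
  ∂P/∂y = 0
  integrand = ∂Q/∂x - ∂P/∂y = -2*x.
Integrating over R: integral_0^1 integral_0^1 (-2*x) dx dy = -1.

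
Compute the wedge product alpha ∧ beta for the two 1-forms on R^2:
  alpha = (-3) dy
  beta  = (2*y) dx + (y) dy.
alpha ∧ beta = (6*y) dx ∧ dy

Distribute the wedge, using dx_i ∧ dx_j = -dx_j ∧ dx_i and dx_i ∧ dx_i = 0. For each pair (i, j) with i < j, the coefficient of dx_i ∧ dx_j in alpha ∧ beta is (alpha_i * beta_j - alpha_j * beta_i). Collecting: alpha ∧ beta = (6*y) dx ∧ dy.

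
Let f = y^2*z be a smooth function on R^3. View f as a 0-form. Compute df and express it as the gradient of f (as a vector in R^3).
df = (0) dx + (2*y*z) dy + (y^2) dz; grad f = (0, 2*y*z, y^2)

For a 0-form f, d f = (∂f/∂x) dx + (∂f/∂y) dy + (∂f/∂z) dz. The components of the vector representation are exactly the entries of grad f in Cartesian coordinates:
  ∂f/∂x = 0
  ∂f/∂y = 2*y*z
  ∂f/∂z = y^2.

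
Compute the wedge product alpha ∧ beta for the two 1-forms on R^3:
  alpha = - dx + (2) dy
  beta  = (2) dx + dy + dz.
alpha ∧ beta = (-5) dx ∧ dy + (-1) dx ∧ dz + (2) dy ∧ dz

Distribute the wedge, using dx_i ∧ dx_j = -dx_j ∧ dx_i and dx_i ∧ dx_i = 0. For each pair (i, j) with i < j, the coefficient of dx_i ∧ dx_j in alpha ∧ beta is (alpha_i * beta_j - alpha_j * beta_i). Collecting: alpha ∧ beta = (-5) dx ∧ dy + (-1) dx ∧ dz + (2) dy ∧ dz.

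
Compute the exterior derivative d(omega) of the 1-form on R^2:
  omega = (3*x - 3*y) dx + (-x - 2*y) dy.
d(omega) = (2) dx ∧ dy

For a 1-form omega = sum_i f_i dx_i, the exterior derivative is
  d(omega) = sum_{i < j} (∂f_j/∂x_i - ∂f_i/∂x_j) dx_i ∧ dx_j.
  coefficient of dx ∧ dy: ∂f_2/∂x - ∂f_1/∂y = ∂(-x - 2*y)/∂x - ∂(3*x - 3*y)/∂y = 2
Assembling: d(omega) = (2) dx ∧ dy.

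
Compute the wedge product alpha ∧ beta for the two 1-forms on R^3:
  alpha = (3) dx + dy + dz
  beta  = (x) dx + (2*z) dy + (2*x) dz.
alpha ∧ beta = (-x + 6*z) dx ∧ dy + (5*x) dx ∧ dz + (2*x - 2*z) dy ∧ dz

Distribute the wedge, using dx_i ∧ dx_j = -dx_j ∧ dx_i and dx_i ∧ dx_i = 0. For each pair (i, j) with i < j, the coefficient of dx_i ∧ dx_j in alpha ∧ beta is (alpha_i * beta_j - alpha_j * beta_i). Collecting: alpha ∧ beta = (-x + 6*z) dx ∧ dy + (5*x) dx ∧ dz + (2*x - 2*z) dy ∧ dz.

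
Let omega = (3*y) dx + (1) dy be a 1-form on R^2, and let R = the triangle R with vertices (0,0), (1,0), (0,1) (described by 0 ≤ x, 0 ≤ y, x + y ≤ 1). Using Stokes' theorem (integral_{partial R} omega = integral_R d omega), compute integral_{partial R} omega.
integral_(partial R) omega = -3/2

Stokes: integral_partial_R omega = integral_R d omega with d omega = (∂Q/∂x - ∂P/∂y) dx ∧ dy.
  ∂Q/∂x = 0
  ∂P/∂y = 3
  integrand = ∂Q/∂x - ∂P/∂y = -3.
Integrating over R: integral_0^1 integral_0^{1-x} (-3) dy dx = -3/2.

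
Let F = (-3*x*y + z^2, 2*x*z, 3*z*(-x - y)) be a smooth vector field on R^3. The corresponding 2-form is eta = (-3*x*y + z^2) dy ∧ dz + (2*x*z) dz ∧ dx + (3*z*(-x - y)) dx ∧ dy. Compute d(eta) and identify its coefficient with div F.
d(eta) = (-3*x - 6*y) dx ∧ dy ∧ dz; div F = -3*x - 6*y

For a 2-form in R^3 of the form above, applying d gives a 3-form with coefficient ∂P/∂x + ∂Q/∂y + ∂R/∂z:
  ∂P/∂x = -3*y
  ∂Q/∂y = 0
  ∂R/∂z = -3*x - 3*y
Sum = -3*x - 6*y, which is exactly div F.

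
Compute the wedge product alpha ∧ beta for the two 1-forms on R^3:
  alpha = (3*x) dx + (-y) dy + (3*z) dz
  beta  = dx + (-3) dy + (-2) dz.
alpha ∧ beta = (-9*x + y) dx ∧ dy + (-6*x - 3*z) dx ∧ dz + (2*y + 9*z) dy ∧ dz

Distribute the wedge, using dx_i ∧ dx_j = -dx_j ∧ dx_i and dx_i ∧ dx_i = 0. For each pair (i, j) with i < j, the coefficient of dx_i ∧ dx_j in alpha ∧ beta is (alpha_i * beta_j - alpha_j * beta_i). Collecting: alpha ∧ beta = (-9*x + y) dx ∧ dy + (-6*x - 3*z) dx ∧ dz + (2*y + 9*z) dy ∧ dz.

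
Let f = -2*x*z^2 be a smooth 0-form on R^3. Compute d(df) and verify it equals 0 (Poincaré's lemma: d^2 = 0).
d(df) = 0

Step 1: df = sum_i (∂f/∂x_i) dx_i = (-2*z^2) dx + (0) dy + (-4*x*z) dz.
Step 2: Apply d again. Using the 1-form formula, the coefficient of dx ∧ dy in d(df) is ∂^2 f/∂x ∂y - ∂^2 f/∂y ∂x = (0) - (0) = 0 (equality of mixed partials for smooth f).
Similarly for dx ∧ dz and dy ∧ dz — all coefficients vanish. So d(df) = 0.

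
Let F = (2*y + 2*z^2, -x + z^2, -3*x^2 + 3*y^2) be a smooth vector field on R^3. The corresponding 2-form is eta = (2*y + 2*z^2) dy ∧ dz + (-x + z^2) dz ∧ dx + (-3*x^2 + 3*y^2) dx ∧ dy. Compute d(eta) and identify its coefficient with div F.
d(eta) = (0) dx ∧ dy ∧ dz; div F = 0

For a 2-form in R^3 of the form above, applying d gives a 3-form with coefficient ∂P/∂x + ∂Q/∂y + ∂R/∂z:
  ∂P/∂x = 0
  ∂Q/∂y = 0
  ∂R/∂z = 0
Sum = 0, which is exactly div F.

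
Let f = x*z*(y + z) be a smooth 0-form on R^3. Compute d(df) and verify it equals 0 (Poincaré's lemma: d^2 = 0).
d(df) = 0

Step 1: df = sum_i (∂f/∂x_i) dx_i = (z*(y + z)) dx + (x*z) dy + (x*(y + 2*z)) dz.
Step 2: Apply d again. Using the 1-form formula, the coefficient of dx ∧ dy in d(df) is ∂^2 f/∂x ∂y - ∂^2 f/∂y ∂x = (z) - (z) = 0 (equality of mixed partials for smooth f).
Similarly for dx ∧ dz and dy ∧ dz — all coefficients vanish. So d(df) = 0.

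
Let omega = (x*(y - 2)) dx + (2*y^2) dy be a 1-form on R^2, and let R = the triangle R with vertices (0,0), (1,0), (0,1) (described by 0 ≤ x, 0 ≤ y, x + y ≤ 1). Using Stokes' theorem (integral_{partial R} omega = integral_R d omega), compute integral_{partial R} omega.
integral_(partial R) omega = -1/6

Stokes: integral_partial_R omega = integral_R d omega with d omega = (∂Q/∂x - ∂P/∂y) dx ∧ dy.
  ∂Q/∂x = 0
  ∂P/∂y = x
  integrand = ∂Q/∂x - ∂P/∂y = -x.
Integrating over R: integral_0^1 integral_0^{1-x} (-x) dy dx = -1/6.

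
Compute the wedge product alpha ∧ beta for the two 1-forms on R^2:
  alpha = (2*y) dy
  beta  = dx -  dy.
alpha ∧ beta = (-2*y) dx ∧ dy

Distribute the wedge, using dx_i ∧ dx_j = -dx_j ∧ dx_i and dx_i ∧ dx_i = 0. For each pair (i, j) with i < j, the coefficient of dx_i ∧ dx_j in alpha ∧ beta is (alpha_i * beta_j - alpha_j * beta_i). Collecting: alpha ∧ beta = (-2*y) dx ∧ dy.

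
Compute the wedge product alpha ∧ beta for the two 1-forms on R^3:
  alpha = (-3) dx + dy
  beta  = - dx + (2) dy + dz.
alpha ∧ beta = (-5) dx ∧ dy + (-3) dx ∧ dz + (1) dy ∧ dz

Distribute the wedge, using dx_i ∧ dx_j = -dx_j ∧ dx_i and dx_i ∧ dx_i = 0. For each pair (i, j) with i < j, the coefficient of dx_i ∧ dx_j in alpha ∧ beta is (alpha_i * beta_j - alpha_j * beta_i). Collecting: alpha ∧ beta = (-5) dx ∧ dy + (-3) dx ∧ dz + (1) dy ∧ dz.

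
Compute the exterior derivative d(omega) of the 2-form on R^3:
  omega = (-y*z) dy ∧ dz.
d(omega) = 0

For a 2-form omega = sum_{i<j} g_{ij} dx_i ∧ dx_j, the exterior derivative is
  d(omega) = sum_{i<j} d(g_{ij}) ∧ dx_i ∧ dx_j = sum_{i<j, k} (∂g_{ij}/∂x_k) dx_k ∧ dx_i ∧ dx_j.
Expand each term, using dx_k ∧ dx_i ∧ dx_j = sgn(permutation) dx_{(a)} ∧ dx_{(b)} ∧ dx_{(c)} with (a < b < c) sorted:

Collecting like 3-forms: d(omega) = 0.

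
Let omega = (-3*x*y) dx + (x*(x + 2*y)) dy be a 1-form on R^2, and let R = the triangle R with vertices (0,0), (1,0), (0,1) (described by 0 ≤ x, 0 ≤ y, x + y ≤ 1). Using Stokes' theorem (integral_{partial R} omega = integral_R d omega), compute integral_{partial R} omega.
integral_(partial R) omega = 7/6

Stokes: integral_partial_R omega = integral_R d omega with d omega = (∂Q/∂x - ∂P/∂y) dx ∧ dy.
  ∂Q/∂x = 2*x + 2*y
  ∂P/∂y = -3*x
  integrand = ∂Q/∂x - ∂P/∂y = 5*x + 2*y.
Integrating over R: integral_0^1 integral_0^{1-x} (5*x + 2*y) dy dx = 7/6.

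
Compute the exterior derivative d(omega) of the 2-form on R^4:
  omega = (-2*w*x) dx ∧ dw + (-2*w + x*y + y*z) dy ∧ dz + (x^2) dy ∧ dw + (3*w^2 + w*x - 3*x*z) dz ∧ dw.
d(omega) = (y) dx ∧ dy ∧ dz + (-2) dy ∧ dz ∧ dw + (2*x) dx ∧ dy ∧ dw + (w - 3*z) dx ∧ dz ∧ dw

For a 2-form omega = sum_{i<j} g_{ij} dx_i ∧ dx_j, the exterior derivative is
  d(omega) = sum_{i<j} d(g_{ij}) ∧ dx_i ∧ dx_j = sum_{i<j, k} (∂g_{ij}/∂x_k) dx_k ∧ dx_i ∧ dx_j.
Expand each term, using dx_k ∧ dx_i ∧ dx_j = sgn(permutation) dx_{(a)} ∧ dx_{(b)} ∧ dx_{(c)} with (a < b < c) sorted:
  d(-2*w + x*y + y*z) includes (∂/∂x)(-2*w + x*y + y*z) dx = (y) dx, which multiplied by dy ∧ dz gives (y) dx ∧ dy ∧ dz
  d(-2*w + x*y + y*z) includes (∂/∂w)(-2*w + x*y + y*z) dw = (-2) dw, which multiplied by dy ∧ dz gives (-2) dy ∧ dz ∧ dw
  d(x^2) includes (∂/∂x)(x^2) dx = (2*x) dx, which multiplied by dy ∧ dw gives (2*x) dx ∧ dy ∧ dw
  d(3*w^2 + w*x - 3*x*z) includes (∂/∂x)(3*w^2 + w*x - 3*x*z) dx = (w - 3*z) dx, which multiplied by dz ∧ dw gives (w - 3*z) dx ∧ dz ∧ dw
Collecting like 3-forms: d(omega) = (y) dx ∧ dy ∧ dz + (-2) dy ∧ dz ∧ dw + (2*x) dx ∧ dy ∧ dw + (w - 3*z) dx ∧ dz ∧ dw.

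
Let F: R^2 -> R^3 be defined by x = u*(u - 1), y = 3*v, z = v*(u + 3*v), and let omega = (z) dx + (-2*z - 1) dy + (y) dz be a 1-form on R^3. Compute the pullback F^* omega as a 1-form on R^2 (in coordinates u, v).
F^* omega = (u*v*(2*u + 6*v - 1)) du + (-3*u*v - 3) dv

Using F^*(f dg) = (f ∘ F) d(g ∘ F), substitute each coordinate x_i by F_i(u, v) in f_i, and replace dx_i by d F_i = (∂F_i/∂u) du + (∂F_i/∂v) dv.
  For the x component: f_1(F) = v*(u + 3*v); d F_1 = (2*u - 1) du + (0) dv
  For the y component: f_2(F) = -2*u*v - 6*v^2 - 1; d F_2 = (0) du + (3) dv
  For the z component: f_3(F) = 3*v; d F_3 = (v) du + (u + 6*v) dv
Combining and collecting du, dv coefficients:
  coeff of du: u*v*(2*u + 6*v - 1)
  coeff of dv: -3*u*v - 3
F^* omega = (u*v*(2*u + 6*v - 1)) du + (-3*u*v - 3) dv.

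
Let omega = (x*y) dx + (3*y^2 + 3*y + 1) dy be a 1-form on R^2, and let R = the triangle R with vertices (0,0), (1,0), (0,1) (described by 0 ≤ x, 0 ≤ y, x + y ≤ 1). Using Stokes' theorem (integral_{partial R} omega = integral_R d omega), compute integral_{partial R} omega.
integral_(partial R) omega = -1/6

Stokes: integral_partial_R omega = integral_R d omega with d omega = (∂Q/∂x - ∂P/∂y) dx ∧ dy.
  ∂Q/∂x = 0
  ∂P/∂y = x
  integrand = ∂Q/∂x - ∂P/∂y = -x.
Integrating over R: integral_0^1 integral_0^{1-x} (-x) dy dx = -1/6.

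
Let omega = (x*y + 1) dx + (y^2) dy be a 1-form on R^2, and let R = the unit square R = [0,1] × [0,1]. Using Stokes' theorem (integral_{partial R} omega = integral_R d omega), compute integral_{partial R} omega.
integral_(partial R) omega = -1/2

Stokes: integral_partial_R omega = integral_R d omega with d omega = (∂Q/∂x - ∂P/∂y) dx ∧ dy.
  ∂Q/∂x = 0
  ∂P/∂y = x
  integrand = ∂Q/∂x - ∂P/∂y = -x.
Integrating over R: integral_0^1 integral_0^1 (-x) dx dy = -1/2.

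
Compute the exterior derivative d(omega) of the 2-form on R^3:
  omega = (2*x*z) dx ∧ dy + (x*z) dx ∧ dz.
d(omega) = (2*x) dx ∧ dy ∧ dz

For a 2-form omega = sum_{i<j} g_{ij} dx_i ∧ dx_j, the exterior derivative is
  d(omega) = sum_{i<j} d(g_{ij}) ∧ dx_i ∧ dx_j = sum_{i<j, k} (∂g_{ij}/∂x_k) dx_k ∧ dx_i ∧ dx_j.
Expand each term, using dx_k ∧ dx_i ∧ dx_j = sgn(permutation) dx_{(a)} ∧ dx_{(b)} ∧ dx_{(c)} with (a < b < c) sorted:
  d(2*x*z) includes (∂/∂z)(2*x*z) dz = (2*x) dz, which multiplied by dx ∧ dy gives (2*x) dx ∧ dy ∧ dz
Collecting like 3-forms: d(omega) = (2*x) dx ∧ dy ∧ dz.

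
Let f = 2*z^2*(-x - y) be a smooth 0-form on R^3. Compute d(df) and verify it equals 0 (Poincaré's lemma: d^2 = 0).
d(df) = 0

Step 1: df = sum_i (∂f/∂x_i) dx_i = (-2*z^2) dx + (-2*z^2) dy + (4*z*(-x - y)) dz.
Step 2: Apply d again. Using the 1-form formula, the coefficient of dx ∧ dy in d(df) is ∂^2 f/∂x ∂y - ∂^2 f/∂y ∂x = (0) - (0) = 0 (equality of mixed partials for smooth f).
Similarly for dx ∧ dz and dy ∧ dz — all coefficients vanish. So d(df) = 0.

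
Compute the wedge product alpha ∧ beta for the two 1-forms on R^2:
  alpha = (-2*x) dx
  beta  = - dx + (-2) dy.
alpha ∧ beta = (4*x) dx ∧ dy

Distribute the wedge, using dx_i ∧ dx_j = -dx_j ∧ dx_i and dx_i ∧ dx_i = 0. For each pair (i, j) with i < j, the coefficient of dx_i ∧ dx_j in alpha ∧ beta is (alpha_i * beta_j - alpha_j * beta_i). Collecting: alpha ∧ beta = (4*x) dx ∧ dy.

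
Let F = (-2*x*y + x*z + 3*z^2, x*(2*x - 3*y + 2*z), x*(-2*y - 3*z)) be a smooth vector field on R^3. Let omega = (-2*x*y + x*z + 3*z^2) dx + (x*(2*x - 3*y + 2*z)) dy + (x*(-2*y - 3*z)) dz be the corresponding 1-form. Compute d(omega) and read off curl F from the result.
d(omega) = (-4*x) dy ∧ dz + (x + 2*y + 9*z) dz ∧ dx + (6*x - 3*y + 2*z) dx ∧ dy; curl F = (-4*x, x + 2*y + 9*z, 6*x - 3*y + 2*z)

d omega = sum_{i<j} (∂f_j/∂x_i - ∂f_i/∂x_j) dx_i ∧ dx_j. Under the identification (dy ∧ dz, dz ∧ dx, dx ∧ dy) ↔ (e_x, e_y, e_z), the coefficients are exactly the components of curl F. Compute:
  ∂R/∂y - ∂Q/∂z = (-2*x) - (2*x) = -4*x
  ∂P/∂z - ∂R/∂x = (x + 6*z) - (-2*y - 3*z) = x + 2*y + 9*z
  ∂Q/∂x - ∂P/∂y = (4*x - 3*y + 2*z) - (-2*x) = 6*x - 3*y + 2*z.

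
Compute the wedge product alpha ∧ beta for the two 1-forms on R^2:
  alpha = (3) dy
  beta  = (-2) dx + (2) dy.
alpha ∧ beta = (6) dx ∧ dy

Distribute the wedge, using dx_i ∧ dx_j = -dx_j ∧ dx_i and dx_i ∧ dx_i = 0. For each pair (i, j) with i < j, the coefficient of dx_i ∧ dx_j in alpha ∧ beta is (alpha_i * beta_j - alpha_j * beta_i). Collecting: alpha ∧ beta = (6) dx ∧ dy.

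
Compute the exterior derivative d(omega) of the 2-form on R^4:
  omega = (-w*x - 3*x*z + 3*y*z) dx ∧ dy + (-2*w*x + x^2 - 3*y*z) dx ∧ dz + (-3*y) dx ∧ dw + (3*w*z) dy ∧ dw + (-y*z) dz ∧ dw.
d(omega) = (-3*x + 3*y + 3*z) dx ∧ dy ∧ dz + (3 - x) dx ∧ dy ∧ dw + (-2*x) dx ∧ dz ∧ dw + (-3*w - z) dy ∧ dz ∧ dw

For a 2-form omega = sum_{i<j} g_{ij} dx_i ∧ dx_j, the exterior derivative is
  d(omega) = sum_{i<j} d(g_{ij}) ∧ dx_i ∧ dx_j = sum_{i<j, k} (∂g_{ij}/∂x_k) dx_k ∧ dx_i ∧ dx_j.
Expand each term, using dx_k ∧ dx_i ∧ dx_j = sgn(permutation) dx_{(a)} ∧ dx_{(b)} ∧ dx_{(c)} with (a < b < c) sorted:
  d(-w*x - 3*x*z + 3*y*z) includes (∂/∂z)(-w*x - 3*x*z + 3*y*z) dz = (-3*x + 3*y) dz, which multiplied by dx ∧ dy gives (-3*x + 3*y) dx ∧ dy ∧ dz
  d(-w*x - 3*x*z + 3*y*z) includes (∂/∂w)(-w*x - 3*x*z + 3*y*z) dw = (-x) dw, which multiplied by dx ∧ dy gives (-x) dx ∧ dy ∧ dw
  d(-2*w*x + x^2 - 3*y*z) includes (∂/∂y)(-2*w*x + x^2 - 3*y*z) dy = (-3*z) dy, which multiplied by dx ∧ dz gives (3*z) dx ∧ dy ∧ dz
  d(-2*w*x + x^2 - 3*y*z) includes (∂/∂w)(-2*w*x + x^2 - 3*y*z) dw = (-2*x) dw, which multiplied by dx ∧ dz gives (-2*x) dx ∧ dz ∧ dw
  d(-3*y) includes (∂/∂y)(-3*y) dy = (-3) dy, which multiplied by dx ∧ dw gives (3) dx ∧ dy ∧ dw
  d(3*w*z) includes (∂/∂z)(3*w*z) dz = (3*w) dz, which multiplied by dy ∧ dw gives (-3*w) dy ∧ dz ∧ dw
  d(-y*z) includes (∂/∂y)(-y*z) dy = (-z) dy, which multiplied by dz ∧ dw gives (-z) dy ∧ dz ∧ dw
Collecting like 3-forms: d(omega) = (-3*x + 3*y + 3*z) dx ∧ dy ∧ dz + (3 - x) dx ∧ dy ∧ dw + (-2*x) dx ∧ dz ∧ dw + (-3*w - z) dy ∧ dz ∧ dw.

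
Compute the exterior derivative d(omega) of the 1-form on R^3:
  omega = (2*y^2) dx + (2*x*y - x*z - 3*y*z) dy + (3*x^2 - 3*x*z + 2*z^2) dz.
d(omega) = (-2*y - z) dx ∧ dy + (6*x - 3*z) dx ∧ dz + (x + 3*y) dy ∧ dz

For a 1-form omega = sum_i f_i dx_i, the exterior derivative is
  d(omega) = sum_{i < j} (∂f_j/∂x_i - ∂f_i/∂x_j) dx_i ∧ dx_j.
  coefficient of dx ∧ dy: ∂f_2/∂x - ∂f_1/∂y = ∂(2*x*y - x*z - 3*y*z)/∂x - ∂(2*y^2)/∂y = -2*y - z
  coefficient of dx ∧ dz: ∂f_3/∂x - ∂f_1/∂z = ∂(3*x^2 - 3*x*z + 2*z^2)/∂x - ∂(2*y^2)/∂z = 6*x - 3*z
  coefficient of dy ∧ dz: ∂f_3/∂y - ∂f_2/∂z = ∂(3*x^2 - 3*x*z + 2*z^2)/∂y - ∂(2*x*y - x*z - 3*y*z)/∂z = x + 3*y
Assembling: d(omega) = (-2*y - z) dx ∧ dy + (6*x - 3*z) dx ∧ dz + (x + 3*y) dy ∧ dz.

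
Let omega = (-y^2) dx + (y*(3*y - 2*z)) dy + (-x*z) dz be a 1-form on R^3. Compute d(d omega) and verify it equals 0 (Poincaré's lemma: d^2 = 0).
d(d omega) = 0

Step 1: d omega = sum_{i<j} (∂f_j/∂x_i - ∂f_i/∂x_j) dx_i ∧ dx_j:
  coeff of dx ∧ dy: 2*y
  coeff of dx ∧ dz: -z
  coeff of dy ∧ dz: 2*y
Step 2: Apply d again to each 2-form coefficient. The only possible 3-form in R^3 is dx ∧ dy ∧ dz, with coefficient
  ∂(coeff of dy∧dz)/∂x - ∂(coeff of dx∧dz)/∂y + ∂(coeff of dx∧dy)/∂z
  = ∂/∂x (2*y) - ∂/∂y (-z) + ∂/∂z (2*y).
Each of these terms simplifies to sums of mixed partials that cancel in pairs. The result is 0 (by equality of mixed partials for smooth functions — Schwarz / Clairaut).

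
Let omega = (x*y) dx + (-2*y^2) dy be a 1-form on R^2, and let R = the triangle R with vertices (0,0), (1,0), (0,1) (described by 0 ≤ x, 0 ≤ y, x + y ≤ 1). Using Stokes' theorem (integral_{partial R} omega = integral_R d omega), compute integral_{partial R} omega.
integral_(partial R) omega = -1/6

Stokes: integral_partial_R omega = integral_R d omega with d omega = (∂Q/∂x - ∂P/∂y) dx ∧ dy.
  ∂Q/∂x = 0
  ∂P/∂y = x
  integrand = ∂Q/∂x - ∂P/∂y = -x.
Integrating over R: integral_0^1 integral_0^{1-x} (-x) dy dx = -1/6.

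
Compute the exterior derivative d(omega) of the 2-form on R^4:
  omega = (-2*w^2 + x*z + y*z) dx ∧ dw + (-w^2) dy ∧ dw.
d(omega) = (-z) dx ∧ dy ∧ dw + (-x - y) dx ∧ dz ∧ dw

For a 2-form omega = sum_{i<j} g_{ij} dx_i ∧ dx_j, the exterior derivative is
  d(omega) = sum_{i<j} d(g_{ij}) ∧ dx_i ∧ dx_j = sum_{i<j, k} (∂g_{ij}/∂x_k) dx_k ∧ dx_i ∧ dx_j.
Expand each term, using dx_k ∧ dx_i ∧ dx_j = sgn(permutation) dx_{(a)} ∧ dx_{(b)} ∧ dx_{(c)} with (a < b < c) sorted:
  d(-2*w^2 + x*z + y*z) includes (∂/∂y)(-2*w^2 + x*z + y*z) dy = (z) dy, which multiplied by dx ∧ dw gives (-z) dx ∧ dy ∧ dw
  d(-2*w^2 + x*z + y*z) includes (∂/∂z)(-2*w^2 + x*z + y*z) dz = (x + y) dz, which multiplied by dx ∧ dw gives (-x - y) dx ∧ dz ∧ dw
Collecting like 3-forms: d(omega) = (-z) dx ∧ dy ∧ dw + (-x - y) dx ∧ dz ∧ dw.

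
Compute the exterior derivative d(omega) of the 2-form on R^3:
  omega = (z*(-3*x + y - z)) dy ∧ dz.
d(omega) = (-3*z) dx ∧ dy ∧ dz

For a 2-form omega = sum_{i<j} g_{ij} dx_i ∧ dx_j, the exterior derivative is
  d(omega) = sum_{i<j} d(g_{ij}) ∧ dx_i ∧ dx_j = sum_{i<j, k} (∂g_{ij}/∂x_k) dx_k ∧ dx_i ∧ dx_j.
Expand each term, using dx_k ∧ dx_i ∧ dx_j = sgn(permutation) dx_{(a)} ∧ dx_{(b)} ∧ dx_{(c)} with (a < b < c) sorted:
  d(z*(-3*x + y - z)) includes (∂/∂x)(z*(-3*x + y - z)) dx = (-3*z) dx, which multiplied by dy ∧ dz gives (-3*z) dx ∧ dy ∧ dz
Collecting like 3-forms: d(omega) = (-3*z) dx ∧ dy ∧ dz.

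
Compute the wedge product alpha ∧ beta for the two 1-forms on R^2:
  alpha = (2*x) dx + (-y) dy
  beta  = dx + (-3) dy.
alpha ∧ beta = (-6*x + y) dx ∧ dy

Distribute the wedge, using dx_i ∧ dx_j = -dx_j ∧ dx_i and dx_i ∧ dx_i = 0. For each pair (i, j) with i < j, the coefficient of dx_i ∧ dx_j in alpha ∧ beta is (alpha_i * beta_j - alpha_j * beta_i). Collecting: alpha ∧ beta = (-6*x + y) dx ∧ dy.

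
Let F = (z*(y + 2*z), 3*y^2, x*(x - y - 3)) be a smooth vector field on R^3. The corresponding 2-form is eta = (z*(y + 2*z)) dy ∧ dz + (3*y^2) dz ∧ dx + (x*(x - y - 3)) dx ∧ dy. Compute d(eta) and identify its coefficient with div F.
d(eta) = (6*y) dx ∧ dy ∧ dz; div F = 6*y

For a 2-form in R^3 of the form above, applying d gives a 3-form with coefficient ∂P/∂x + ∂Q/∂y + ∂R/∂z:
  ∂P/∂x = 0
  ∂Q/∂y = 6*y
  ∂R/∂z = 0
Sum = 6*y, which is exactly div F.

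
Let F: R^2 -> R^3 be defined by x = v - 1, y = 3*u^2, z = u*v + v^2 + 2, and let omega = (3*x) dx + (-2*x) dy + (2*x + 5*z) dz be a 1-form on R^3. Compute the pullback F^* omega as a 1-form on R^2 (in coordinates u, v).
F^* omega = (5*u*v^2 - 12*u*v + 12*u + 5*v^3 + 2*v^2 + 8*v) du + (5*u^2*v + 15*u*v^2 + 2*u*v + 8*u + 10*v^3 + 4*v^2 + 19*v - 3) dv

Using F^*(f dg) = (f ∘ F) d(g ∘ F), substitute each coordinate x_i by F_i(u, v) in f_i, and replace dx_i by d F_i = (∂F_i/∂u) du + (∂F_i/∂v) dv.
  For the x component: f_1(F) = 3*v - 3; d F_1 = (0) du + (1) dv
  For the y component: f_2(F) = 2 - 2*v; d F_2 = (6*u) du + (0) dv
  For the z component: f_3(F) = 5*u*v + 5*v^2 + 2*v + 8; d F_3 = (v) du + (u + 2*v) dv
Combining and collecting du, dv coefficients:
  coeff of du: 5*u*v^2 - 12*u*v + 12*u + 5*v^3 + 2*v^2 + 8*v
  coeff of dv: 5*u^2*v + 15*u*v^2 + 2*u*v + 8*u + 10*v^3 + 4*v^2 + 19*v - 3
F^* omega = (5*u*v^2 - 12*u*v + 12*u + 5*v^3 + 2*v^2 + 8*v) du + (5*u^2*v + 15*u*v^2 + 2*u*v + 8*u + 10*v^3 + 4*v^2 + 19*v - 3) dv.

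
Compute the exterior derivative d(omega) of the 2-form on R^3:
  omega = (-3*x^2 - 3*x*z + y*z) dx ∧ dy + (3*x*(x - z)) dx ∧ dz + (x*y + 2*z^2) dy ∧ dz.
d(omega) = (-3*x + 2*y) dx ∧ dy ∧ dz

For a 2-form omega = sum_{i<j} g_{ij} dx_i ∧ dx_j, the exterior derivative is
  d(omega) = sum_{i<j} d(g_{ij}) ∧ dx_i ∧ dx_j = sum_{i<j, k} (∂g_{ij}/∂x_k) dx_k ∧ dx_i ∧ dx_j.
Expand each term, using dx_k ∧ dx_i ∧ dx_j = sgn(permutation) dx_{(a)} ∧ dx_{(b)} ∧ dx_{(c)} with (a < b < c) sorted:
  d(-3*x^2 - 3*x*z + y*z) includes (∂/∂z)(-3*x^2 - 3*x*z + y*z) dz = (-3*x + y) dz, which multiplied by dx ∧ dy gives (-3*x + y) dx ∧ dy ∧ dz
  d(x*y + 2*z^2) includes (∂/∂x)(x*y + 2*z^2) dx = (y) dx, which multiplied by dy ∧ dz gives (y) dx ∧ dy ∧ dz
Collecting like 3-forms: d(omega) = (-3*x + 2*y) dx ∧ dy ∧ dz.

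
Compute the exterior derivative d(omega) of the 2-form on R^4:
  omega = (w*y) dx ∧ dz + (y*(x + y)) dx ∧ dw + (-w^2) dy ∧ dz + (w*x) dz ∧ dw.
d(omega) = (-w) dx ∧ dy ∧ dz + (w + y) dx ∧ dz ∧ dw + (-x - 2*y) dx ∧ dy ∧ dw + (-2*w) dy ∧ dz ∧ dw

For a 2-form omega = sum_{i<j} g_{ij} dx_i ∧ dx_j, the exterior derivative is
  d(omega) = sum_{i<j} d(g_{ij}) ∧ dx_i ∧ dx_j = sum_{i<j, k} (∂g_{ij}/∂x_k) dx_k ∧ dx_i ∧ dx_j.
Expand each term, using dx_k ∧ dx_i ∧ dx_j = sgn(permutation) dx_{(a)} ∧ dx_{(b)} ∧ dx_{(c)} with (a < b < c) sorted:
  d(w*y) includes (∂/∂y)(w*y) dy = (w) dy, which multiplied by dx ∧ dz gives (-w) dx ∧ dy ∧ dz
  d(w*y) includes (∂/∂w)(w*y) dw = (y) dw, which multiplied by dx ∧ dz gives (y) dx ∧ dz ∧ dw
  d(y*(x + y)) includes (∂/∂y)(y*(x + y)) dy = (x + 2*y) dy, which multiplied by dx ∧ dw gives (-x - 2*y) dx ∧ dy ∧ dw
  d(-w^2) includes (∂/∂w)(-w^2) dw = (-2*w) dw, which multiplied by dy ∧ dz gives (-2*w) dy ∧ dz ∧ dw
  d(w*x) includes (∂/∂x)(w*x) dx = (w) dx, which multiplied by dz ∧ dw gives (w) dx ∧ dz ∧ dw
Collecting like 3-forms: d(omega) = (-w) dx ∧ dy ∧ dz + (w + y) dx ∧ dz ∧ dw + (-x - 2*y) dx ∧ dy ∧ dw + (-2*w) dy ∧ dz ∧ dw.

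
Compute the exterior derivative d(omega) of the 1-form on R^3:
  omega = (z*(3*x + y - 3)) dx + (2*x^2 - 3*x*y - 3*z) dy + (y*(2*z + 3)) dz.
d(omega) = (4*x - 3*y - z) dx ∧ dy + (-3*x - y + 3) dx ∧ dz + (2*z + 6) dy ∧ dz

For a 1-form omega = sum_i f_i dx_i, the exterior derivative is
  d(omega) = sum_{i < j} (∂f_j/∂x_i - ∂f_i/∂x_j) dx_i ∧ dx_j.
  coefficient of dx ∧ dy: ∂f_2/∂x - ∂f_1/∂y = ∂(2*x^2 - 3*x*y - 3*z)/∂x - ∂(z*(3*x + y - 3))/∂y = 4*x - 3*y - z
  coefficient of dx ∧ dz: ∂f_3/∂x - ∂f_1/∂z = ∂(y*(2*z + 3))/∂x - ∂(z*(3*x + y - 3))/∂z = -3*x - y + 3
  coefficient of dy ∧ dz: ∂f_3/∂y - ∂f_2/∂z = ∂(y*(2*z + 3))/∂y - ∂(2*x^2 - 3*x*y - 3*z)/∂z = 2*z + 6
Assembling: d(omega) = (4*x - 3*y - z) dx ∧ dy + (-3*x - y + 3) dx ∧ dz + (2*z + 6) dy ∧ dz.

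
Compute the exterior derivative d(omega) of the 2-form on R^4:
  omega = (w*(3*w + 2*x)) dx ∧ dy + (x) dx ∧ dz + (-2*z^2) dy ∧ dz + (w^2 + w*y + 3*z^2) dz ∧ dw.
d(omega) = (6*w + 2*x) dx ∧ dy ∧ dw + (w) dy ∧ dz ∧ dw

For a 2-form omega = sum_{i<j} g_{ij} dx_i ∧ dx_j, the exterior derivative is
  d(omega) = sum_{i<j} d(g_{ij}) ∧ dx_i ∧ dx_j = sum_{i<j, k} (∂g_{ij}/∂x_k) dx_k ∧ dx_i ∧ dx_j.
Expand each term, using dx_k ∧ dx_i ∧ dx_j = sgn(permutation) dx_{(a)} ∧ dx_{(b)} ∧ dx_{(c)} with (a < b < c) sorted:
  d(w*(3*w + 2*x)) includes (∂/∂w)(w*(3*w + 2*x)) dw = (6*w + 2*x) dw, which multiplied by dx ∧ dy gives (6*w + 2*x) dx ∧ dy ∧ dw
  d(w^2 + w*y + 3*z^2) includes (∂/∂y)(w^2 + w*y + 3*z^2) dy = (w) dy, which multiplied by dz ∧ dw gives (w) dy ∧ dz ∧ dw
Collecting like 3-forms: d(omega) = (6*w + 2*x) dx ∧ dy ∧ dw + (w) dy ∧ dz ∧ dw.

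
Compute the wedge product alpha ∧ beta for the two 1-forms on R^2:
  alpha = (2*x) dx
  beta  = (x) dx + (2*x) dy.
alpha ∧ beta = (4*x^2) dx ∧ dy

Distribute the wedge, using dx_i ∧ dx_j = -dx_j ∧ dx_i and dx_i ∧ dx_i = 0. For each pair (i, j) with i < j, the coefficient of dx_i ∧ dx_j in alpha ∧ beta is (alpha_i * beta_j - alpha_j * beta_i). Collecting: alpha ∧ beta = (4*x^2) dx ∧ dy.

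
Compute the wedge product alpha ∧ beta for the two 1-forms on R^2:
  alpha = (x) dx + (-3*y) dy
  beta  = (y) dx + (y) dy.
alpha ∧ beta = (y*(x + 3*y)) dx ∧ dy

Distribute the wedge, using dx_i ∧ dx_j = -dx_j ∧ dx_i and dx_i ∧ dx_i = 0. For each pair (i, j) with i < j, the coefficient of dx_i ∧ dx_j in alpha ∧ beta is (alpha_i * beta_j - alpha_j * beta_i). Collecting: alpha ∧ beta = (y*(x + 3*y)) dx ∧ dy.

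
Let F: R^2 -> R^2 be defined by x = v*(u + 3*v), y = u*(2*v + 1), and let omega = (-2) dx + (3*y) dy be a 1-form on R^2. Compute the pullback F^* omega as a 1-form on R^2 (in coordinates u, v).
F^* omega = (12*u*v^2 + 12*u*v + 3*u - 2*v) du + (12*u^2*v + 6*u^2 - 2*u - 12*v) dv

Using F^*(f dg) = (f ∘ F) d(g ∘ F), substitute each coordinate x_i by F_i(u, v) in f_i, and replace dx_i by d F_i = (∂F_i/∂u) du + (∂F_i/∂v) dv.
  For the x component: f_1(F) = -2; d F_1 = (v) du + (u + 6*v) dv
  For the y component: f_2(F) = 3*u*(2*v + 1); d F_2 = (2*v + 1) du + (2*u) dv
Combining and collecting du, dv coefficients:
  coeff of du: 12*u*v^2 + 12*u*v + 3*u - 2*v
  coeff of dv: 12*u^2*v + 6*u^2 - 2*u - 12*v
F^* omega = (12*u*v^2 + 12*u*v + 3*u - 2*v) du + (12*u^2*v + 6*u^2 - 2*u - 12*v) dv.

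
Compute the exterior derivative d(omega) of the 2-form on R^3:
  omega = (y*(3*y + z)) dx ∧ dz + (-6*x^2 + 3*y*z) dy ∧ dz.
d(omega) = (-12*x - 6*y - z) dx ∧ dy ∧ dz

For a 2-form omega = sum_{i<j} g_{ij} dx_i ∧ dx_j, the exterior derivative is
  d(omega) = sum_{i<j} d(g_{ij}) ∧ dx_i ∧ dx_j = sum_{i<j, k} (∂g_{ij}/∂x_k) dx_k ∧ dx_i ∧ dx_j.
Expand each term, using dx_k ∧ dx_i ∧ dx_j = sgn(permutation) dx_{(a)} ∧ dx_{(b)} ∧ dx_{(c)} with (a < b < c) sorted:
  d(y*(3*y + z)) includes (∂/∂y)(y*(3*y + z)) dy = (6*y + z) dy, which multiplied by dx ∧ dz gives (-6*y - z) dx ∧ dy ∧ dz
  d(-6*x^2 + 3*y*z) includes (∂/∂x)(-6*x^2 + 3*y*z) dx = (-12*x) dx, which multiplied by dy ∧ dz gives (-12*x) dx ∧ dy ∧ dz
Collecting like 3-forms: d(omega) = (-12*x - 6*y - z) dx ∧ dy ∧ dz.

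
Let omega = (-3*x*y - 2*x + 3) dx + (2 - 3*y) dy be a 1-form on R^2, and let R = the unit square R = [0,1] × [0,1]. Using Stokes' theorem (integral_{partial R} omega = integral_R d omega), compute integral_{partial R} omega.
integral_(partial R) omega = 3/2

Stokes: integral_partial_R omega = integral_R d omega with d omega = (∂Q/∂x - ∂P/∂y) dx ∧ dy.
  ∂Q/∂x = 0
  ∂P/∂y = -3*x
  integrand = ∂Q/∂x - ∂P/∂y = 3*x.
Integrating over R: integral_0^1 integral_0^1 (3*x) dx dy = 3/2.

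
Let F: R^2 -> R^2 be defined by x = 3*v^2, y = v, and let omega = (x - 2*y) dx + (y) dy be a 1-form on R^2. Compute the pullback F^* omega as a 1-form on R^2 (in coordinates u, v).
F^* omega = (v*(18*v^2 - 12*v + 1)) dv

Using F^*(f dg) = (f ∘ F) d(g ∘ F), substitute each coordinate x_i by F_i(u, v) in f_i, and replace dx_i by d F_i = (∂F_i/∂u) du + (∂F_i/∂v) dv.
  For the x component: f_1(F) = v*(3*v - 2); d F_1 = (0) du + (6*v) dv
  For the y component: f_2(F) = v; d F_2 = (0) du + (1) dv
Combining and collecting du, dv coefficients:
  coeff of du: 0
  coeff of dv: v*(18*v^2 - 12*v + 1)
F^* omega = (v*(18*v^2 - 12*v + 1)) dv.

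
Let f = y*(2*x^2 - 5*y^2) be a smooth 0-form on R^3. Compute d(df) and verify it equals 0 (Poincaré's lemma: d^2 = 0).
d(df) = 0

Step 1: df = sum_i (∂f/∂x_i) dx_i = (4*x*y) dx + (2*x^2 - 15*y^2) dy + (0) dz.
Step 2: Apply d again. Using the 1-form formula, the coefficient of dx ∧ dy in d(df) is ∂^2 f/∂x ∂y - ∂^2 f/∂y ∂x = (4*x) - (4*x) = 0 (equality of mixed partials for smooth f).
Similarly for dx ∧ dz and dy ∧ dz — all coefficients vanish. So d(df) = 0.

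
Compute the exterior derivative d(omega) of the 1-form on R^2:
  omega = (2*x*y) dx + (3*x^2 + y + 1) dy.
d(omega) = (4*x) dx ∧ dy

For a 1-form omega = sum_i f_i dx_i, the exterior derivative is
  d(omega) = sum_{i < j} (∂f_j/∂x_i - ∂f_i/∂x_j) dx_i ∧ dx_j.
  coefficient of dx ∧ dy: ∂f_2/∂x - ∂f_1/∂y = ∂(3*x^2 + y + 1)/∂x - ∂(2*x*y)/∂y = 4*x
Assembling: d(omega) = (4*x) dx ∧ dy.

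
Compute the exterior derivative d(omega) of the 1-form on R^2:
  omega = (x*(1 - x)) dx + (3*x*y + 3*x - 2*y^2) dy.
d(omega) = (3*y + 3) dx ∧ dy

For a 1-form omega = sum_i f_i dx_i, the exterior derivative is
  d(omega) = sum_{i < j} (∂f_j/∂x_i - ∂f_i/∂x_j) dx_i ∧ dx_j.
  coefficient of dx ∧ dy: ∂f_2/∂x - ∂f_1/∂y = ∂(3*x*y + 3*x - 2*y^2)/∂x - ∂(x*(1 - x))/∂y = 3*y + 3
Assembling: d(omega) = (3*y + 3) dx ∧ dy.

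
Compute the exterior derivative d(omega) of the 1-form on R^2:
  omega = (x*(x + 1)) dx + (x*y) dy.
d(omega) = (y) dx ∧ dy

For a 1-form omega = sum_i f_i dx_i, the exterior derivative is
  d(omega) = sum_{i < j} (∂f_j/∂x_i - ∂f_i/∂x_j) dx_i ∧ dx_j.
  coefficient of dx ∧ dy: ∂f_2/∂x - ∂f_1/∂y = ∂(x*y)/∂x - ∂(x*(x + 1))/∂y = y
Assembling: d(omega) = (y) dx ∧ dy.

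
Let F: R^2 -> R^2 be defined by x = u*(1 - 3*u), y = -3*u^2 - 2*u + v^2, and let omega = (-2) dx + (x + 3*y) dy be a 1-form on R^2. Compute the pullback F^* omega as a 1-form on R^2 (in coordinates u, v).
F^* omega = (72*u^3 + 54*u^2 - 18*u*v^2 + 22*u - 6*v^2 - 2) du + (2*v*(-12*u^2 - 5*u + 3*v^2)) dv

Using F^*(f dg) = (f ∘ F) d(g ∘ F), substitute each coordinate x_i by F_i(u, v) in f_i, and replace dx_i by d F_i = (∂F_i/∂u) du + (∂F_i/∂v) dv.
  For the x component: f_1(F) = -2; d F_1 = (1 - 6*u) du + (0) dv
  For the y component: f_2(F) = -12*u^2 - 5*u + 3*v^2; d F_2 = (-6*u - 2) du + (2*v) dv
Combining and collecting du, dv coefficients:
  coeff of du: 72*u^3 + 54*u^2 - 18*u*v^2 + 22*u - 6*v^2 - 2
  coeff of dv: 2*v*(-12*u^2 - 5*u + 3*v^2)
F^* omega = (72*u^3 + 54*u^2 - 18*u*v^2 + 22*u - 6*v^2 - 2) du + (2*v*(-12*u^2 - 5*u + 3*v^2)) dv.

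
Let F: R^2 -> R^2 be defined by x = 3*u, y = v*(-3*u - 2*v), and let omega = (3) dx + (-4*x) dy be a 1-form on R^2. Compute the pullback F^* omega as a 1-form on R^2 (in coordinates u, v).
F^* omega = (36*u*v + 9) du + (12*u*(3*u + 4*v)) dv

Using F^*(f dg) = (f ∘ F) d(g ∘ F), substitute each coordinate x_i by F_i(u, v) in f_i, and replace dx_i by d F_i = (∂F_i/∂u) du + (∂F_i/∂v) dv.
  For the x component: f_1(F) = 3; d F_1 = (3) du + (0) dv
  For the y component: f_2(F) = -12*u; d F_2 = (-3*v) du + (-3*u - 4*v) dv
Combining and collecting du, dv coefficients:
  coeff of du: 36*u*v + 9
  coeff of dv: 12*u*(3*u + 4*v)
F^* omega = (36*u*v + 9) du + (12*u*(3*u + 4*v)) dv.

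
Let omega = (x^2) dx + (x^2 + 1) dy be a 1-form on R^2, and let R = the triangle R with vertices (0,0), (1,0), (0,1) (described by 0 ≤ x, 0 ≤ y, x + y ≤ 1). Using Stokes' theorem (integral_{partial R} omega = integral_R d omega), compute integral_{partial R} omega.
integral_(partial R) omega = 1/3

Stokes: integral_partial_R omega = integral_R d omega with d omega = (∂Q/∂x - ∂P/∂y) dx ∧ dy.
  ∂Q/∂x = 2*x
  ∂P/∂y = 0
  integrand = ∂Q/∂x - ∂P/∂y = 2*x.
Integrating over R: integral_0^1 integral_0^{1-x} (2*x) dy dx = 1/3.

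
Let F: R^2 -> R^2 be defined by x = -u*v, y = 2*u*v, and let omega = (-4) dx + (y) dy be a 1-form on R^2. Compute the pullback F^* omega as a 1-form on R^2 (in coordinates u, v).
F^* omega = (4*v*(u*v + 1)) du + (4*u*(u*v + 1)) dv

Using F^*(f dg) = (f ∘ F) d(g ∘ F), substitute each coordinate x_i by F_i(u, v) in f_i, and replace dx_i by d F_i = (∂F_i/∂u) du + (∂F_i/∂v) dv.
  For the x component: f_1(F) = -4; d F_1 = (-v) du + (-u) dv
  For the y component: f_2(F) = 2*u*v; d F_2 = (2*v) du + (2*u) dv
Combining and collecting du, dv coefficients:
  coeff of du: 4*v*(u*v + 1)
  coeff of dv: 4*u*(u*v + 1)
F^* omega = (4*v*(u*v + 1)) du + (4*u*(u*v + 1)) dv.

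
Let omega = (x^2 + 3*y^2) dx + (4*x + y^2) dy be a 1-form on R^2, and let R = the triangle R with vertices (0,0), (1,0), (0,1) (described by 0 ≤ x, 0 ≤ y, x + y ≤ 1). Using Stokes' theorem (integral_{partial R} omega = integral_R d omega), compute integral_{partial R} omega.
integral_(partial R) omega = 1

Stokes: integral_partial_R omega = integral_R d omega with d omega = (∂Q/∂x - ∂P/∂y) dx ∧ dy.
  ∂Q/∂x = 4
  ∂P/∂y = 6*y
  integrand = ∂Q/∂x - ∂P/∂y = 4 - 6*y.
Integrating over R: integral_0^1 integral_0^{1-x} (4 - 6*y) dy dx = 1.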